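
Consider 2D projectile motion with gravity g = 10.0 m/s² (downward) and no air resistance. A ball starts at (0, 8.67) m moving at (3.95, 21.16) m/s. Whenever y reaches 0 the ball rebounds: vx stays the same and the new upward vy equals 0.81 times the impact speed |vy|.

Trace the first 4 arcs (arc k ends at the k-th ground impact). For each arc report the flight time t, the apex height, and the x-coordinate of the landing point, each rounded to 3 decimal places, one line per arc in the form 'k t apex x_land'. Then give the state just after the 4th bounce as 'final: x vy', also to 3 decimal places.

Arc 1: start y=8.670, vy=21.160 → t=4.608, apex=31.057, x_land=18.203, impact vy=-24.923
  bounce: vy ← 0.81·24.923 = 20.187
Arc 2: start y=0.000, vy=20.187 → t=4.037, apex=20.377, x_land=34.151, impact vy=-20.187
  bounce: vy ← 0.81·20.187 = 16.352
Arc 3: start y=0.000, vy=16.352 → t=3.270, apex=13.369, x_land=47.069, impact vy=-16.352
  bounce: vy ← 0.81·16.352 = 13.245
Arc 4: start y=0.000, vy=13.245 → t=2.649, apex=8.771, x_land=57.532, impact vy=-13.245
  bounce: vy ← 0.81·13.245 = 10.728

1 4.608 31.057 18.203
2 4.037 20.377 34.151
3 3.270 13.369 47.069
4 2.649 8.771 57.532
final: 57.532 10.728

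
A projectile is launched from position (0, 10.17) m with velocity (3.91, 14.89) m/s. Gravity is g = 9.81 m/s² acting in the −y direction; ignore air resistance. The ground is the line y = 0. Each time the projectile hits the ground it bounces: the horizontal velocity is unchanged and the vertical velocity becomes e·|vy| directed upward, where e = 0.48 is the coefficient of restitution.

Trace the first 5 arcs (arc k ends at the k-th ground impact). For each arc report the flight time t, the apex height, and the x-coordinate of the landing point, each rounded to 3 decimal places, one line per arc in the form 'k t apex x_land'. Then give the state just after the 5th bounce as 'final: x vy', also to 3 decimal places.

Arc 1: start y=10.170, vy=14.890 → t=3.610, apex=21.470, x_land=14.115, impact vy=-20.524
  bounce: vy ← 0.48·20.524 = 9.852
Arc 2: start y=0.000, vy=9.852 → t=2.008, apex=4.947, x_land=21.968, impact vy=-9.852
  bounce: vy ← 0.48·9.852 = 4.729
Arc 3: start y=0.000, vy=4.729 → t=0.964, apex=1.140, x_land=25.738, impact vy=-4.729
  bounce: vy ← 0.48·4.729 = 2.270
Arc 4: start y=0.000, vy=2.270 → t=0.463, apex=0.263, x_land=27.547, impact vy=-2.270
  bounce: vy ← 0.48·2.270 = 1.090
Arc 5: start y=0.000, vy=1.090 → t=0.222, apex=0.061, x_land=28.416, impact vy=-1.090
  bounce: vy ← 0.48·1.090 = 0.523

1 3.610 21.470 14.115
2 2.008 4.947 21.968
3 0.964 1.140 25.738
4 0.463 0.263 27.547
5 0.222 0.061 28.416
final: 28.416 0.523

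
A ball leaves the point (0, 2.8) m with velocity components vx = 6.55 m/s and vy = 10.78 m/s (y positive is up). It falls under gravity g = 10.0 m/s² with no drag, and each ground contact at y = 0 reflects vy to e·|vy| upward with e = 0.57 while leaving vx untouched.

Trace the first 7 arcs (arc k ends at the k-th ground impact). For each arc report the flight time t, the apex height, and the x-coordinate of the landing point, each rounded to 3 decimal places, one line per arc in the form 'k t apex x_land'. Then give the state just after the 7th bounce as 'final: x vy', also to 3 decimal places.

Arc 1: start y=2.800, vy=10.780 → t=2.390, apex=8.610, x_land=15.656, impact vy=-13.123
  bounce: vy ← 0.57·13.123 = 7.480
Arc 2: start y=0.000, vy=7.480 → t=1.496, apex=2.798, x_land=25.455, impact vy=-7.480
  bounce: vy ← 0.57·7.480 = 4.264
Arc 3: start y=0.000, vy=4.264 → t=0.853, apex=0.909, x_land=31.040, impact vy=-4.264
  bounce: vy ← 0.57·4.264 = 2.430
Arc 4: start y=0.000, vy=2.430 → t=0.486, apex=0.295, x_land=34.224, impact vy=-2.430
  bounce: vy ← 0.57·2.430 = 1.385
Arc 5: start y=0.000, vy=1.385 → t=0.277, apex=0.096, x_land=36.039, impact vy=-1.385
  bounce: vy ← 0.57·1.385 = 0.790
Arc 6: start y=0.000, vy=0.790 → t=0.158, apex=0.031, x_land=37.073, impact vy=-0.790
  bounce: vy ← 0.57·0.790 = 0.450
Arc 7: start y=0.000, vy=0.450 → t=0.090, apex=0.010, x_land=37.663, impact vy=-0.450
  bounce: vy ← 0.57·0.450 = 0.257

1 2.390 8.610 15.656
2 1.496 2.798 25.455
3 0.853 0.909 31.040
4 0.486 0.295 34.224
5 0.277 0.096 36.039
6 0.158 0.031 37.073
7 0.090 0.010 37.663
final: 37.663 0.257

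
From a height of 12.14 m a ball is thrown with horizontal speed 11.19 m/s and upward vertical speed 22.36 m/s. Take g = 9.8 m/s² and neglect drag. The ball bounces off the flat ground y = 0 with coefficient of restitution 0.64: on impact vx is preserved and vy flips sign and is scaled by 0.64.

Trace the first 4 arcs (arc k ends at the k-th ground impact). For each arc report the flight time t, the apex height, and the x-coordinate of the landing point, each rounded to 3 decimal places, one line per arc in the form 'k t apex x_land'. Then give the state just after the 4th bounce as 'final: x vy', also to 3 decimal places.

Arc 1: start y=12.140, vy=22.360 → t=5.054, apex=37.649, x_land=56.549, impact vy=-27.165
  bounce: vy ← 0.64·27.165 = 17.385
Arc 2: start y=0.000, vy=17.385 → t=3.548, apex=15.421, x_land=96.251, impact vy=-17.385
  bounce: vy ← 0.64·17.385 = 11.127
Arc 3: start y=0.000, vy=11.127 → t=2.271, apex=6.316, x_land=121.661, impact vy=-11.127
  bounce: vy ← 0.64·11.127 = 7.121
Arc 4: start y=0.000, vy=7.121 → t=1.453, apex=2.587, x_land=137.923, impact vy=-7.121
  bounce: vy ← 0.64·7.121 = 4.557

1 5.054 37.649 56.549
2 3.548 15.421 96.251
3 2.271 6.316 121.661
4 1.453 2.587 137.923
final: 137.923 4.557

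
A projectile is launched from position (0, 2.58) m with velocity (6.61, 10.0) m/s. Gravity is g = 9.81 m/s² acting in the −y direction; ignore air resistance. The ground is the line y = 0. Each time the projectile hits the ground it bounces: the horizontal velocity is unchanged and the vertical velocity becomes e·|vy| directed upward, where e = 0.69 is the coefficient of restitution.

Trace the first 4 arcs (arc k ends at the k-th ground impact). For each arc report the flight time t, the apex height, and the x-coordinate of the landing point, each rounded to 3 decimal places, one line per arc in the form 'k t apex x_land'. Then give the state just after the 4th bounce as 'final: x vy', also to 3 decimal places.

1 2.270 7.677 15.007
2 1.726 3.655 26.419
3 1.191 1.740 34.293
4 0.822 0.828 39.726
final: 39.726 2.782

Arc 1: start y=2.580, vy=10.000 → t=2.270, apex=7.677, x_land=15.007, impact vy=-12.273
  bounce: vy ← 0.69·12.273 = 8.468
Arc 2: start y=0.000, vy=8.468 → t=1.726, apex=3.655, x_land=26.419, impact vy=-8.468
  bounce: vy ← 0.69·8.468 = 5.843
Arc 3: start y=0.000, vy=5.843 → t=1.191, apex=1.740, x_land=34.293, impact vy=-5.843
  bounce: vy ← 0.69·5.843 = 4.032
Arc 4: start y=0.000, vy=4.032 → t=0.822, apex=0.828, x_land=39.726, impact vy=-4.032
  bounce: vy ← 0.69·4.032 = 2.782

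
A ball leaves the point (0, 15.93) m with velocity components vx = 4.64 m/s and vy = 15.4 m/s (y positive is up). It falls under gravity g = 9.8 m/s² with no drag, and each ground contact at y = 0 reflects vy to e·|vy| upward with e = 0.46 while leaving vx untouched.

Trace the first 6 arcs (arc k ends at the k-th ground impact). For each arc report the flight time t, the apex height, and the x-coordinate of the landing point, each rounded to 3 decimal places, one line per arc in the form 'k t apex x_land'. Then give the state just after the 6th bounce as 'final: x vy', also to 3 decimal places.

1 3.963 28.030 18.389
2 2.200 5.931 28.599
3 1.012 1.255 33.295
4 0.466 0.266 35.456
5 0.214 0.056 36.450
6 0.099 0.012 36.907
final: 36.907 0.222

Arc 1: start y=15.930, vy=15.400 → t=3.963, apex=28.030, x_land=18.389, impact vy=-23.439
  bounce: vy ← 0.46·23.439 = 10.782
Arc 2: start y=0.000, vy=10.782 → t=2.200, apex=5.931, x_land=28.599, impact vy=-10.782
  bounce: vy ← 0.46·10.782 = 4.960
Arc 3: start y=0.000, vy=4.960 → t=1.012, apex=1.255, x_land=33.295, impact vy=-4.960
  bounce: vy ← 0.46·4.960 = 2.281
Arc 4: start y=0.000, vy=2.281 → t=0.466, apex=0.266, x_land=35.456, impact vy=-2.281
  bounce: vy ← 0.46·2.281 = 1.049
Arc 5: start y=0.000, vy=1.049 → t=0.214, apex=0.056, x_land=36.450, impact vy=-1.049
  bounce: vy ← 0.46·1.049 = 0.483
Arc 6: start y=0.000, vy=0.483 → t=0.099, apex=0.012, x_land=36.907, impact vy=-0.483
  bounce: vy ← 0.46·0.483 = 0.222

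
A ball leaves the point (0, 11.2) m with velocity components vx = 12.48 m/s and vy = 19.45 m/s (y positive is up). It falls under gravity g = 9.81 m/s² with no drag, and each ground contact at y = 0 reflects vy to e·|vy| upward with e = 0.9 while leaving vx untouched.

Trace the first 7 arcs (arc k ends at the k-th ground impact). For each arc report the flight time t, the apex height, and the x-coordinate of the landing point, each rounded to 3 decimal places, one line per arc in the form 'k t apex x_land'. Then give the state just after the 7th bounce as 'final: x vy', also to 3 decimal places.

Arc 1: start y=11.200, vy=19.450 → t=4.476, apex=30.481, x_land=55.855, impact vy=-24.455
  bounce: vy ← 0.9·24.455 = 22.009
Arc 2: start y=0.000, vy=22.009 → t=4.487, apex=24.690, x_land=111.854, impact vy=-22.009
  bounce: vy ← 0.9·22.009 = 19.809
Arc 3: start y=0.000, vy=19.809 → t=4.038, apex=19.999, x_land=162.254, impact vy=-19.809
  bounce: vy ← 0.9·19.809 = 17.828
Arc 4: start y=0.000, vy=17.828 → t=3.635, apex=16.199, x_land=207.614, impact vy=-17.828
  bounce: vy ← 0.9·17.828 = 16.045
Arc 5: start y=0.000, vy=16.045 → t=3.271, apex=13.121, x_land=248.438, impact vy=-16.045
  bounce: vy ← 0.9·16.045 = 14.440
Arc 6: start y=0.000, vy=14.440 → t=2.944, apex=10.628, x_land=285.179, impact vy=-14.440
  bounce: vy ← 0.9·14.440 = 12.996
Arc 7: start y=0.000, vy=12.996 → t=2.650, apex=8.609, x_land=318.246, impact vy=-12.996
  bounce: vy ← 0.9·12.996 = 11.697

1 4.476 30.481 55.855
2 4.487 24.690 111.854
3 4.038 19.999 162.254
4 3.635 16.199 207.614
5 3.271 13.121 248.438
6 2.944 10.628 285.179
7 2.650 8.609 318.246
final: 318.246 11.697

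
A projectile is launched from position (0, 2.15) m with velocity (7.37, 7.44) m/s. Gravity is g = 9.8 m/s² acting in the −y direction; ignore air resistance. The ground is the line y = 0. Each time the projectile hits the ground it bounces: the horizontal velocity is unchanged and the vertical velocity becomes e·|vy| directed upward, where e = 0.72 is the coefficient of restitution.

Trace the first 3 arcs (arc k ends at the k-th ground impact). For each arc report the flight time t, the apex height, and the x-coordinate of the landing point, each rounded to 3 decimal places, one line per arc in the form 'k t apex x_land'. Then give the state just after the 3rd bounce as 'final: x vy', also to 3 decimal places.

1 1.767 4.974 13.021
2 1.451 2.579 23.714
3 1.045 1.337 31.412
final: 31.412 3.685

Arc 1: start y=2.150, vy=7.440 → t=1.767, apex=4.974, x_land=13.021, impact vy=-9.874
  bounce: vy ← 0.72·9.874 = 7.109
Arc 2: start y=0.000, vy=7.109 → t=1.451, apex=2.579, x_land=23.714, impact vy=-7.109
  bounce: vy ← 0.72·7.109 = 5.119
Arc 3: start y=0.000, vy=5.119 → t=1.045, apex=1.337, x_land=31.412, impact vy=-5.119
  bounce: vy ← 0.72·5.119 = 3.685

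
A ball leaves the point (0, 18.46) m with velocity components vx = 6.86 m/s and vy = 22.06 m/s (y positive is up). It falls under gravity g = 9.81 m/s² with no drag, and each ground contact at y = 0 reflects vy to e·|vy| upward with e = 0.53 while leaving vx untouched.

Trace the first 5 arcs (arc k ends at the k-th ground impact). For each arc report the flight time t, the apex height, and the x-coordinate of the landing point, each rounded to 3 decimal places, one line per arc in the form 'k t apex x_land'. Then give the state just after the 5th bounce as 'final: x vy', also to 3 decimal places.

1 5.219 43.263 35.800
2 3.148 12.153 57.396
3 1.668 3.414 68.841
4 0.884 0.959 74.908
5 0.469 0.269 78.123
final: 78.123 1.218

Arc 1: start y=18.460, vy=22.060 → t=5.219, apex=43.263, x_land=35.800, impact vy=-29.135
  bounce: vy ← 0.53·29.135 = 15.441
Arc 2: start y=0.000, vy=15.441 → t=3.148, apex=12.153, x_land=57.396, impact vy=-15.441
  bounce: vy ← 0.53·15.441 = 8.184
Arc 3: start y=0.000, vy=8.184 → t=1.668, apex=3.414, x_land=68.841, impact vy=-8.184
  bounce: vy ← 0.53·8.184 = 4.337
Arc 4: start y=0.000, vy=4.337 → t=0.884, apex=0.959, x_land=74.908, impact vy=-4.337
  bounce: vy ← 0.53·4.337 = 2.299
Arc 5: start y=0.000, vy=2.299 → t=0.469, apex=0.269, x_land=78.123, impact vy=-2.299
  bounce: vy ← 0.53·2.299 = 1.218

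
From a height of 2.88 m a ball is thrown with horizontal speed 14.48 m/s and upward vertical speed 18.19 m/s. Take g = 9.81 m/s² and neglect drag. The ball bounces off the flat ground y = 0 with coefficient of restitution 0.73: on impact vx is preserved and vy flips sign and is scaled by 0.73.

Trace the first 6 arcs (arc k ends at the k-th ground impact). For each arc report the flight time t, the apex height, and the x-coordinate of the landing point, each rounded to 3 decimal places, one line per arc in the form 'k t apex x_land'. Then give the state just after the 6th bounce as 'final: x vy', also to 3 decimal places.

1 3.861 19.744 55.901
2 2.929 10.522 98.316
3 2.138 5.607 129.279
4 1.561 2.988 151.882
5 1.140 1.592 168.382
6 0.832 0.849 180.428
final: 180.428 2.979

Arc 1: start y=2.880, vy=18.190 → t=3.861, apex=19.744, x_land=55.901, impact vy=-19.682
  bounce: vy ← 0.73·19.682 = 14.368
Arc 2: start y=0.000, vy=14.368 → t=2.929, apex=10.522, x_land=98.316, impact vy=-14.368
  bounce: vy ← 0.73·14.368 = 10.489
Arc 3: start y=0.000, vy=10.489 → t=2.138, apex=5.607, x_land=129.279, impact vy=-10.489
  bounce: vy ← 0.73·10.489 = 7.657
Arc 4: start y=0.000, vy=7.657 → t=1.561, apex=2.988, x_land=151.882, impact vy=-7.657
  bounce: vy ← 0.73·7.657 = 5.589
Arc 5: start y=0.000, vy=5.589 → t=1.140, apex=1.592, x_land=168.382, impact vy=-5.589
  bounce: vy ← 0.73·5.589 = 4.080
Arc 6: start y=0.000, vy=4.080 → t=0.832, apex=0.849, x_land=180.428, impact vy=-4.080
  bounce: vy ← 0.73·4.080 = 2.979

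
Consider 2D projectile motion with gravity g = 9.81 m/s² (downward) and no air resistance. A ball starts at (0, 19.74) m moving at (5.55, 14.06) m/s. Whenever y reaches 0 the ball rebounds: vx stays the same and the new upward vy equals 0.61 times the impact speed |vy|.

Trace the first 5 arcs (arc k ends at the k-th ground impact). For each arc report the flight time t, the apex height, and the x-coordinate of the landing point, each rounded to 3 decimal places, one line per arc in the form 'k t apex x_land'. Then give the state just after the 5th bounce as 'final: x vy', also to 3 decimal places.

1 3.899 29.816 21.638
2 3.008 11.094 38.332
3 1.835 4.128 48.515
4 1.119 1.536 54.727
5 0.683 0.572 58.516
final: 58.516 2.043

Arc 1: start y=19.740, vy=14.060 → t=3.899, apex=29.816, x_land=21.638, impact vy=-24.186
  bounce: vy ← 0.61·24.186 = 14.754
Arc 2: start y=0.000, vy=14.754 → t=3.008, apex=11.094, x_land=38.332, impact vy=-14.754
  bounce: vy ← 0.61·14.754 = 9.000
Arc 3: start y=0.000, vy=9.000 → t=1.835, apex=4.128, x_land=48.515, impact vy=-9.000
  bounce: vy ← 0.61·9.000 = 5.490
Arc 4: start y=0.000, vy=5.490 → t=1.119, apex=1.536, x_land=54.727, impact vy=-5.490
  bounce: vy ← 0.61·5.490 = 3.349
Arc 5: start y=0.000, vy=3.349 → t=0.683, apex=0.572, x_land=58.516, impact vy=-3.349
  bounce: vy ← 0.61·3.349 = 2.043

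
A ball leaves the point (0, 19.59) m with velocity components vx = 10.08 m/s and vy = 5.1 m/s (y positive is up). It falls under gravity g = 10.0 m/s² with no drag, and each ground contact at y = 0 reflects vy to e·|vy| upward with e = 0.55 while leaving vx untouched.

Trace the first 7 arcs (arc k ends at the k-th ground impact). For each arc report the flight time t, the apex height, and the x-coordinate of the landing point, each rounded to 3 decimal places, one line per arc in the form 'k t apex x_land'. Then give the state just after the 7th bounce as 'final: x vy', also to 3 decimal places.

Arc 1: start y=19.590, vy=5.100 → t=2.554, apex=20.890, x_land=25.745, impact vy=-20.440
  bounce: vy ← 0.55·20.440 = 11.242
Arc 2: start y=0.000, vy=11.242 → t=2.248, apex=6.319, x_land=48.409, impact vy=-11.242
  bounce: vy ← 0.55·11.242 = 6.183
Arc 3: start y=0.000, vy=6.183 → t=1.237, apex=1.912, x_land=60.874, impact vy=-6.183
  bounce: vy ← 0.55·6.183 = 3.401
Arc 4: start y=0.000, vy=3.401 → t=0.680, apex=0.578, x_land=67.730, impact vy=-3.401
  bounce: vy ← 0.55·3.401 = 1.870
Arc 5: start y=0.000, vy=1.870 → t=0.374, apex=0.175, x_land=71.501, impact vy=-1.870
  bounce: vy ← 0.55·1.870 = 1.029
Arc 6: start y=0.000, vy=1.029 → t=0.206, apex=0.053, x_land=73.575, impact vy=-1.029
  bounce: vy ← 0.55·1.029 = 0.566
Arc 7: start y=0.000, vy=0.566 → t=0.113, apex=0.016, x_land=74.716, impact vy=-0.566
  bounce: vy ← 0.55·0.566 = 0.311

1 2.554 20.890 25.745
2 2.248 6.319 48.409
3 1.237 1.912 60.874
4 0.680 0.578 67.730
5 0.374 0.175 71.501
6 0.206 0.053 73.575
7 0.113 0.016 74.716
final: 74.716 0.311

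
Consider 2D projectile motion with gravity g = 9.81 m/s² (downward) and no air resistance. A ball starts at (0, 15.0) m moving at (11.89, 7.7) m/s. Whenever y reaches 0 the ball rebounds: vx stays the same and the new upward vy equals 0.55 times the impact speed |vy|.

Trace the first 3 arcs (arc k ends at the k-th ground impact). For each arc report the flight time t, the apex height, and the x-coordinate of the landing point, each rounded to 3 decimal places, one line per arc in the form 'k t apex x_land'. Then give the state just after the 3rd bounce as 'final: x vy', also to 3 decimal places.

Arc 1: start y=15.000, vy=7.700 → t=2.702, apex=18.022, x_land=32.124, impact vy=-18.804
  bounce: vy ← 0.55·18.804 = 10.342
Arc 2: start y=0.000, vy=10.342 → t=2.109, apex=5.452, x_land=57.194, impact vy=-10.342
  bounce: vy ← 0.55·10.342 = 5.688
Arc 3: start y=0.000, vy=5.688 → t=1.160, apex=1.649, x_land=70.982, impact vy=-5.688
  bounce: vy ← 0.55·5.688 = 3.129

1 2.702 18.022 32.124
2 2.109 5.452 57.194
3 1.160 1.649 70.982
final: 70.982 3.129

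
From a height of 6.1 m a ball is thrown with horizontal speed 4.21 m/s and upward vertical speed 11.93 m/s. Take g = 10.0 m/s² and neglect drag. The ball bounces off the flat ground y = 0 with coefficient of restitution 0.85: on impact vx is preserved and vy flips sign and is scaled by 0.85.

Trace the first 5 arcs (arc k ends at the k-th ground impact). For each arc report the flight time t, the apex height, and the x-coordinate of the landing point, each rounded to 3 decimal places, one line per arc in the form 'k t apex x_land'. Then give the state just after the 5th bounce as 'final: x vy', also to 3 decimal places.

Arc 1: start y=6.100, vy=11.930 → t=2.819, apex=13.216, x_land=11.867, impact vy=-16.258
  bounce: vy ← 0.85·16.258 = 13.819
Arc 2: start y=0.000, vy=13.819 → t=2.764, apex=9.549, x_land=23.503, impact vy=-13.819
  bounce: vy ← 0.85·13.819 = 11.746
Arc 3: start y=0.000, vy=11.746 → t=2.349, apex=6.899, x_land=33.394, impact vy=-11.746
  bounce: vy ← 0.85·11.746 = 9.984
Arc 4: start y=0.000, vy=9.984 → t=1.997, apex=4.985, x_land=41.801, impact vy=-9.984
  bounce: vy ← 0.85·9.984 = 8.487
Arc 5: start y=0.000, vy=8.487 → t=1.697, apex=3.601, x_land=48.946, impact vy=-8.487
  bounce: vy ← 0.85·8.487 = 7.214

1 2.819 13.216 11.867
2 2.764 9.549 23.503
3 2.349 6.899 33.394
4 1.997 4.985 41.801
5 1.697 3.601 48.946
final: 48.946 7.214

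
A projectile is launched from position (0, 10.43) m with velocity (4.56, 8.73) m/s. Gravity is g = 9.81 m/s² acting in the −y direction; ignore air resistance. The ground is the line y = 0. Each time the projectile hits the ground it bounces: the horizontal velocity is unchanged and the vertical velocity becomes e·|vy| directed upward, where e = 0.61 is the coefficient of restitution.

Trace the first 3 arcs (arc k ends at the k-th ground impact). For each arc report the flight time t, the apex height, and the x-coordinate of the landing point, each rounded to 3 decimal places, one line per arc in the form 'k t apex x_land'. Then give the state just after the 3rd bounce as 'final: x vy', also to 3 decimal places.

Arc 1: start y=10.430, vy=8.730 → t=2.598, apex=14.314, x_land=11.848, impact vy=-16.759
  bounce: vy ← 0.61·16.759 = 10.223
Arc 2: start y=0.000, vy=10.223 → t=2.084, apex=5.326, x_land=21.352, impact vy=-10.223
  bounce: vy ← 0.61·10.223 = 6.236
Arc 3: start y=0.000, vy=6.236 → t=1.271, apex=1.982, x_land=27.149, impact vy=-6.236
  bounce: vy ← 0.61·6.236 = 3.804

1 2.598 14.314 11.848
2 2.084 5.326 21.352
3 1.271 1.982 27.149
final: 27.149 3.804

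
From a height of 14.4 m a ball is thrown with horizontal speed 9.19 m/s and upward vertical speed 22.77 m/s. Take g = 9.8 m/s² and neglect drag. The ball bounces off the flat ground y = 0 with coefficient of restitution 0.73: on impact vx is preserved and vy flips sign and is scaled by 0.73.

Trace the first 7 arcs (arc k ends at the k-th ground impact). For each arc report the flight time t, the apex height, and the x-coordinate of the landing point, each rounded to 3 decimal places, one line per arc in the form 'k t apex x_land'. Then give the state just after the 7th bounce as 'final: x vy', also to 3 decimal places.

1 5.211 40.853 47.888
2 4.216 21.770 86.630
3 3.077 11.601 114.912
4 2.247 6.182 135.557
5 1.640 3.295 150.628
6 1.197 1.756 161.630
7 0.874 0.936 169.662
final: 169.662 3.126

Arc 1: start y=14.400, vy=22.770 → t=5.211, apex=40.853, x_land=47.888, impact vy=-28.297
  bounce: vy ← 0.73·28.297 = 20.657
Arc 2: start y=0.000, vy=20.657 → t=4.216, apex=21.770, x_land=86.630, impact vy=-20.657
  bounce: vy ← 0.73·20.657 = 15.079
Arc 3: start y=0.000, vy=15.079 → t=3.077, apex=11.601, x_land=114.912, impact vy=-15.079
  bounce: vy ← 0.73·15.079 = 11.008
Arc 4: start y=0.000, vy=11.008 → t=2.247, apex=6.182, x_land=135.557, impact vy=-11.008
  bounce: vy ← 0.73·11.008 = 8.036
Arc 5: start y=0.000, vy=8.036 → t=1.640, apex=3.295, x_land=150.628, impact vy=-8.036
  bounce: vy ← 0.73·8.036 = 5.866
Arc 6: start y=0.000, vy=5.866 → t=1.197, apex=1.756, x_land=161.630, impact vy=-5.866
  bounce: vy ← 0.73·5.866 = 4.282
Arc 7: start y=0.000, vy=4.282 → t=0.874, apex=0.936, x_land=169.662, impact vy=-4.282
  bounce: vy ← 0.73·4.282 = 3.126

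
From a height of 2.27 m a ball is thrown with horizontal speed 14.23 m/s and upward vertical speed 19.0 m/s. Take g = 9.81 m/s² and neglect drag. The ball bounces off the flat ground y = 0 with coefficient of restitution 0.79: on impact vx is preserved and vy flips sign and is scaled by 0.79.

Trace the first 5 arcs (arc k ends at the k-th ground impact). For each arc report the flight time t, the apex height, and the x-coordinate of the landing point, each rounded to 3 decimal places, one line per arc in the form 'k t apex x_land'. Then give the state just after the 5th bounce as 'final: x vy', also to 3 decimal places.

Arc 1: start y=2.270, vy=19.000 → t=3.990, apex=20.670, x_land=56.772, impact vy=-20.138
  bounce: vy ← 0.79·20.138 = 15.909
Arc 2: start y=0.000, vy=15.909 → t=3.243, apex=12.900, x_land=102.926, impact vy=-15.909
  bounce: vy ← 0.79·15.909 = 12.568
Arc 3: start y=0.000, vy=12.568 → t=2.562, apex=8.051, x_land=139.387, impact vy=-12.568
  bounce: vy ← 0.79·12.568 = 9.929
Arc 4: start y=0.000, vy=9.929 → t=2.024, apex=5.025, x_land=168.192, impact vy=-9.929
  bounce: vy ← 0.79·9.929 = 7.844
Arc 5: start y=0.000, vy=7.844 → t=1.599, apex=3.136, x_land=190.948, impact vy=-7.844
  bounce: vy ← 0.79·7.844 = 6.197

1 3.990 20.670 56.772
2 3.243 12.900 102.926
3 2.562 8.051 139.387
4 2.024 5.025 168.192
5 1.599 3.136 190.948
final: 190.948 6.197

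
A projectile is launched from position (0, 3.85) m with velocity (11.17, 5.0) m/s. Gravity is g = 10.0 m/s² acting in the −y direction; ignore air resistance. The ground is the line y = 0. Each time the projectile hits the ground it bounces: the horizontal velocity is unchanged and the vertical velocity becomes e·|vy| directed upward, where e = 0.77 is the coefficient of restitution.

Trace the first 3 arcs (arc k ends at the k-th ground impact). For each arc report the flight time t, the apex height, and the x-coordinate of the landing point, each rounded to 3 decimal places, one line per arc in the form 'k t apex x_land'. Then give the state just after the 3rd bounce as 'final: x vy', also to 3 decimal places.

Arc 1: start y=3.850, vy=5.000 → t=1.510, apex=5.100, x_land=16.866, impact vy=-10.100
  bounce: vy ← 0.77·10.100 = 7.777
Arc 2: start y=0.000, vy=7.777 → t=1.555, apex=3.024, x_land=34.239, impact vy=-7.777
  bounce: vy ← 0.77·7.777 = 5.988
Arc 3: start y=0.000, vy=5.988 → t=1.198, apex=1.793, x_land=47.616, impact vy=-5.988
  bounce: vy ← 0.77·5.988 = 4.611

1 1.510 5.100 16.866
2 1.555 3.024 34.239
3 1.198 1.793 47.616
final: 47.616 4.611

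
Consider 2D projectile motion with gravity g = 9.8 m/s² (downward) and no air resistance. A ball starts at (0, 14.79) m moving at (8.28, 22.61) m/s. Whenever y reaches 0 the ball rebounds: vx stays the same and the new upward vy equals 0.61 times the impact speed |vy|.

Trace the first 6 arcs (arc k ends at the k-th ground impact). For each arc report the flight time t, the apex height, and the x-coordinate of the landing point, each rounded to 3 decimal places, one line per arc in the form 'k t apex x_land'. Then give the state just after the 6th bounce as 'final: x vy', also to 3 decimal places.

1 5.195 40.872 43.017
2 3.524 15.209 72.192
3 2.149 5.659 89.988
4 1.311 2.106 100.844
5 0.800 0.784 107.466
6 0.488 0.292 111.506
final: 111.506 1.458

Arc 1: start y=14.790, vy=22.610 → t=5.195, apex=40.872, x_land=43.017, impact vy=-28.304
  bounce: vy ← 0.61·28.304 = 17.265
Arc 2: start y=0.000, vy=17.265 → t=3.524, apex=15.209, x_land=72.192, impact vy=-17.265
  bounce: vy ← 0.61·17.265 = 10.532
Arc 3: start y=0.000, vy=10.532 → t=2.149, apex=5.659, x_land=89.988, impact vy=-10.532
  bounce: vy ← 0.61·10.532 = 6.424
Arc 4: start y=0.000, vy=6.424 → t=1.311, apex=2.106, x_land=100.844, impact vy=-6.424
  bounce: vy ← 0.61·6.424 = 3.919
Arc 5: start y=0.000, vy=3.919 → t=0.800, apex=0.784, x_land=107.466, impact vy=-3.919
  bounce: vy ← 0.61·3.919 = 2.391
Arc 6: start y=0.000, vy=2.391 → t=0.488, apex=0.292, x_land=111.506, impact vy=-2.391
  bounce: vy ← 0.61·2.391 = 1.458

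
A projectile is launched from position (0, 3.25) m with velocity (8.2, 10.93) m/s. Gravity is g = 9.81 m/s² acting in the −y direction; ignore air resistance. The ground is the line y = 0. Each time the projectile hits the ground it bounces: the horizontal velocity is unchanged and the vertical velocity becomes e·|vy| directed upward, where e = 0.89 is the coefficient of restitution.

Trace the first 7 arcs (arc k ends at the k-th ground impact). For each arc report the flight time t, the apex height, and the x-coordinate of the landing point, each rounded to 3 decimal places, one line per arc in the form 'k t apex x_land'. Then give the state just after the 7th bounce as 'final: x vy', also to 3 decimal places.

Arc 1: start y=3.250, vy=10.930 → t=2.494, apex=9.339, x_land=20.451, impact vy=-13.536
  bounce: vy ← 0.89·13.536 = 12.047
Arc 2: start y=0.000, vy=12.047 → t=2.456, apex=7.397, x_land=40.591, impact vy=-12.047
  bounce: vy ← 0.89·12.047 = 10.722
Arc 3: start y=0.000, vy=10.722 → t=2.186, apex=5.859, x_land=58.516, impact vy=-10.722
  bounce: vy ← 0.89·10.722 = 9.543
Arc 4: start y=0.000, vy=9.543 → t=1.945, apex=4.641, x_land=74.469, impact vy=-9.543
  bounce: vy ← 0.89·9.543 = 8.493
Arc 5: start y=0.000, vy=8.493 → t=1.731, apex=3.676, x_land=88.667, impact vy=-8.493
  bounce: vy ← 0.89·8.493 = 7.559
Arc 6: start y=0.000, vy=7.559 → t=1.541, apex=2.912, x_land=101.303, impact vy=-7.559
  bounce: vy ← 0.89·7.559 = 6.727
Arc 7: start y=0.000, vy=6.727 → t=1.372, apex=2.307, x_land=112.550, impact vy=-6.727
  bounce: vy ← 0.89·6.727 = 5.987

1 2.494 9.339 20.451
2 2.456 7.397 40.591
3 2.186 5.859 58.516
4 1.945 4.641 74.469
5 1.731 3.676 88.667
6 1.541 2.912 101.303
7 1.372 2.307 112.550
final: 112.550 5.987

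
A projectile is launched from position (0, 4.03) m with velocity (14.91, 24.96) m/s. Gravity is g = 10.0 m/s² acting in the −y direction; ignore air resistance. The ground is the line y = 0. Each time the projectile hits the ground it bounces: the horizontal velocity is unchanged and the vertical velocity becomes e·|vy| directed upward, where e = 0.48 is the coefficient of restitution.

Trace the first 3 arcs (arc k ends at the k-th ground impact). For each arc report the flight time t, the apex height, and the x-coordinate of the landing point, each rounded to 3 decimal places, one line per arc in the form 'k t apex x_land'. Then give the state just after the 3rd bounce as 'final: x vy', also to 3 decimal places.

1 5.149 35.180 76.765
2 2.546 8.105 114.732
3 1.222 1.868 132.957
final: 132.957 2.934

Arc 1: start y=4.030, vy=24.960 → t=5.149, apex=35.180, x_land=76.765, impact vy=-26.525
  bounce: vy ← 0.48·26.525 = 12.732
Arc 2: start y=0.000, vy=12.732 → t=2.546, apex=8.105, x_land=114.732, impact vy=-12.732
  bounce: vy ← 0.48·12.732 = 6.111
Arc 3: start y=0.000, vy=6.111 → t=1.222, apex=1.868, x_land=132.957, impact vy=-6.111
  bounce: vy ← 0.48·6.111 = 2.934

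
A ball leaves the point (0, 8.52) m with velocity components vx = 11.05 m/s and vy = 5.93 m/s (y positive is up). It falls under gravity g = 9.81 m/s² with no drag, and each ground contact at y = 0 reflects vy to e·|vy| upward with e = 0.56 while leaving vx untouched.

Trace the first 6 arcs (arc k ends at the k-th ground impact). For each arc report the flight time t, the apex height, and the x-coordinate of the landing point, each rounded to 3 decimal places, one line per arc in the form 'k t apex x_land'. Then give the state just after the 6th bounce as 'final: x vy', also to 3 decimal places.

Arc 1: start y=8.520, vy=5.930 → t=2.054, apex=10.312, x_land=22.702, impact vy=-14.224
  bounce: vy ← 0.56·14.224 = 7.966
Arc 2: start y=0.000, vy=7.966 → t=1.624, apex=3.234, x_land=40.646, impact vy=-7.966
  bounce: vy ← 0.56·7.966 = 4.461
Arc 3: start y=0.000, vy=4.461 → t=0.909, apex=1.014, x_land=50.696, impact vy=-4.461
  bounce: vy ← 0.56·4.461 = 2.498
Arc 4: start y=0.000, vy=2.498 → t=0.509, apex=0.318, x_land=56.323, impact vy=-2.498
  bounce: vy ← 0.56·2.498 = 1.399
Arc 5: start y=0.000, vy=1.399 → t=0.285, apex=0.100, x_land=59.474, impact vy=-1.399
  bounce: vy ← 0.56·1.399 = 0.783
Arc 6: start y=0.000, vy=0.783 → t=0.160, apex=0.031, x_land=61.239, impact vy=-0.783
  bounce: vy ← 0.56·0.783 = 0.439

1 2.054 10.312 22.702
2 1.624 3.234 40.646
3 0.909 1.014 50.696
4 0.509 0.318 56.323
5 0.285 0.100 59.474
6 0.160 0.031 61.239
final: 61.239 0.439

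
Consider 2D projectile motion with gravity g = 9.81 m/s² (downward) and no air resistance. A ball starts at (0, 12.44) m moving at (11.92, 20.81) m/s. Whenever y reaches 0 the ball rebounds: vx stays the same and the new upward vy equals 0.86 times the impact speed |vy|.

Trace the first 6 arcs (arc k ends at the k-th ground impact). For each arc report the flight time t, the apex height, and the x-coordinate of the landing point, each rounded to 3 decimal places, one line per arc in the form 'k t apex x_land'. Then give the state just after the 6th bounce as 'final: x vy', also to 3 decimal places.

Arc 1: start y=12.440, vy=20.810 → t=4.774, apex=34.512, x_land=56.905, impact vy=-26.022
  bounce: vy ← 0.86·26.022 = 22.379
Arc 2: start y=0.000, vy=22.379 → t=4.562, apex=25.525, x_land=111.289, impact vy=-22.379
  bounce: vy ← 0.86·22.379 = 19.246
Arc 3: start y=0.000, vy=19.246 → t=3.924, apex=18.878, x_land=158.059, impact vy=-19.246
  bounce: vy ← 0.86·19.246 = 16.551
Arc 4: start y=0.000, vy=16.551 → t=3.374, apex=13.962, x_land=198.281, impact vy=-16.551
  bounce: vy ← 0.86·16.551 = 14.234
Arc 5: start y=0.000, vy=14.234 → t=2.902, apex=10.327, x_land=232.873, impact vy=-14.234
  bounce: vy ← 0.86·14.234 = 12.241
Arc 6: start y=0.000, vy=12.241 → t=2.496, apex=7.638, x_land=262.621, impact vy=-12.241
  bounce: vy ← 0.86·12.241 = 10.528

1 4.774 34.512 56.905
2 4.562 25.525 111.289
3 3.924 18.878 158.059
4 3.374 13.962 198.281
5 2.902 10.327 232.873
6 2.496 7.638 262.621
final: 262.621 10.528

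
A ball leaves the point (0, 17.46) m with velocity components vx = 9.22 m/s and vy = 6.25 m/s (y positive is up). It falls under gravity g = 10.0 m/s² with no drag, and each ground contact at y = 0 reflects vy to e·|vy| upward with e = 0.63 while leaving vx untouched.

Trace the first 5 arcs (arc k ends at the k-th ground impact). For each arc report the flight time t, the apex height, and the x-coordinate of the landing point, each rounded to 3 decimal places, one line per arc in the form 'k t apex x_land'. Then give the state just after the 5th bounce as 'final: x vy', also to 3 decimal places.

Arc 1: start y=17.460, vy=6.250 → t=2.595, apex=19.413, x_land=23.930, impact vy=-19.704
  bounce: vy ← 0.63·19.704 = 12.414
Arc 2: start y=0.000, vy=12.414 → t=2.483, apex=7.705, x_land=46.821, impact vy=-12.414
  bounce: vy ← 0.63·12.414 = 7.821
Arc 3: start y=0.000, vy=7.821 → t=1.564, apex=3.058, x_land=61.242, impact vy=-7.821
  bounce: vy ← 0.63·7.821 = 4.927
Arc 4: start y=0.000, vy=4.927 → t=0.985, apex=1.214, x_land=70.328, impact vy=-4.927
  bounce: vy ← 0.63·4.927 = 3.104
Arc 5: start y=0.000, vy=3.104 → t=0.621, apex=0.482, x_land=76.051, impact vy=-3.104
  bounce: vy ← 0.63·3.104 = 1.956

1 2.595 19.413 23.930
2 2.483 7.705 46.821
3 1.564 3.058 61.242
4 0.985 1.214 70.328
5 0.621 0.482 76.051
final: 76.051 1.956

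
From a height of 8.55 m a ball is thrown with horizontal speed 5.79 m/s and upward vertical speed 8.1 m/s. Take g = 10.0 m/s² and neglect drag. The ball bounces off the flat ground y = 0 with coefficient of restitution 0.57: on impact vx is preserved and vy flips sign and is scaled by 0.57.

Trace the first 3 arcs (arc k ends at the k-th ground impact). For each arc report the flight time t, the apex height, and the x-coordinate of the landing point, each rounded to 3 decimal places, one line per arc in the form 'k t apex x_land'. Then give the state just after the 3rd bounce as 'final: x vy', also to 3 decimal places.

Arc 1: start y=8.550, vy=8.100 → t=2.348, apex=11.831, x_land=13.596, impact vy=-15.382
  bounce: vy ← 0.57·15.382 = 8.768
Arc 2: start y=0.000, vy=8.768 → t=1.754, apex=3.844, x_land=23.749, impact vy=-8.768
  bounce: vy ← 0.57·8.768 = 4.998
Arc 3: start y=0.000, vy=4.998 → t=1.000, apex=1.249, x_land=29.537, impact vy=-4.998
  bounce: vy ← 0.57·4.998 = 2.849

1 2.348 11.831 13.596
2 1.754 3.844 23.749
3 1.000 1.249 29.537
final: 29.537 2.849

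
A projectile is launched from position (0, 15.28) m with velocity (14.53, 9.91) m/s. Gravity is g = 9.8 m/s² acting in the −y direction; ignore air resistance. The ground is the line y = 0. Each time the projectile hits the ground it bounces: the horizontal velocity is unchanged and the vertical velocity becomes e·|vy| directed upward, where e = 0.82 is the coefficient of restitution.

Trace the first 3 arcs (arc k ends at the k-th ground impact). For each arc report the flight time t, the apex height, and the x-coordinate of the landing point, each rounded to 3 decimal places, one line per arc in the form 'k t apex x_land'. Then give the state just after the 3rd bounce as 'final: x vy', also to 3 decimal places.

1 3.046 20.291 44.261
2 3.337 13.643 92.751
3 2.737 9.174 132.514
final: 132.514 10.996

Arc 1: start y=15.280, vy=9.910 → t=3.046, apex=20.291, x_land=44.261, impact vy=-19.942
  bounce: vy ← 0.82·19.942 = 16.353
Arc 2: start y=0.000, vy=16.353 → t=3.337, apex=13.643, x_land=92.751, impact vy=-16.353
  bounce: vy ← 0.82·16.353 = 13.409
Arc 3: start y=0.000, vy=13.409 → t=2.737, apex=9.174, x_land=132.514, impact vy=-13.409
  bounce: vy ← 0.82·13.409 = 10.996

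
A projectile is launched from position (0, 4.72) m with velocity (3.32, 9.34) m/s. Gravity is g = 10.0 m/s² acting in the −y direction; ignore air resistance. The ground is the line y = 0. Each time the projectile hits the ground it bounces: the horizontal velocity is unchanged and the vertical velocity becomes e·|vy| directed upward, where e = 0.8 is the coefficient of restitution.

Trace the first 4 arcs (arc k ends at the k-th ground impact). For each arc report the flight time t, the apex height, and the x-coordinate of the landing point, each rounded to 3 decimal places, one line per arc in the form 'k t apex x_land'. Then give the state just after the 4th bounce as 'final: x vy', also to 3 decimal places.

Arc 1: start y=4.720, vy=9.340 → t=2.282, apex=9.082, x_land=7.575, impact vy=-13.477
  bounce: vy ← 0.8·13.477 = 10.782
Arc 2: start y=0.000, vy=10.782 → t=2.156, apex=5.812, x_land=14.734, impact vy=-10.782
  bounce: vy ← 0.8·10.782 = 8.625
Arc 3: start y=0.000, vy=8.625 → t=1.725, apex=3.720, x_land=20.462, impact vy=-8.625
  bounce: vy ← 0.8·8.625 = 6.900
Arc 4: start y=0.000, vy=6.900 → t=1.380, apex=2.381, x_land=25.044, impact vy=-6.900
  bounce: vy ← 0.8·6.900 = 5.520

1 2.282 9.082 7.575
2 2.156 5.812 14.734
3 1.725 3.720 20.462
4 1.380 2.381 25.044
final: 25.044 5.520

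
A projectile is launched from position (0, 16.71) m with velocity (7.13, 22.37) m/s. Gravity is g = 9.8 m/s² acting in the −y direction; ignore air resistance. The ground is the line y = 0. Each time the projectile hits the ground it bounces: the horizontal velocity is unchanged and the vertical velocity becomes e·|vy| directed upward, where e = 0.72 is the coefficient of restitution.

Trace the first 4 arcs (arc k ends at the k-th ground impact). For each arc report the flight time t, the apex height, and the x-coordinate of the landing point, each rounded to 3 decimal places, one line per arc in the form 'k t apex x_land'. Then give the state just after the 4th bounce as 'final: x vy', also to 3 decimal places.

1 5.219 42.241 37.210
2 4.228 21.898 67.355
3 3.044 11.352 89.060
4 2.192 5.885 104.688
final: 104.688 7.733

Arc 1: start y=16.710, vy=22.370 → t=5.219, apex=42.241, x_land=37.210, impact vy=-28.774
  bounce: vy ← 0.72·28.774 = 20.717
Arc 2: start y=0.000, vy=20.717 → t=4.228, apex=21.898, x_land=67.355, impact vy=-20.717
  bounce: vy ← 0.72·20.717 = 14.916
Arc 3: start y=0.000, vy=14.916 → t=3.044, apex=11.352, x_land=89.060, impact vy=-14.916
  bounce: vy ← 0.72·14.916 = 10.740
Arc 4: start y=0.000, vy=10.740 → t=2.192, apex=5.885, x_land=104.688, impact vy=-10.740
  bounce: vy ← 0.72·10.740 = 7.733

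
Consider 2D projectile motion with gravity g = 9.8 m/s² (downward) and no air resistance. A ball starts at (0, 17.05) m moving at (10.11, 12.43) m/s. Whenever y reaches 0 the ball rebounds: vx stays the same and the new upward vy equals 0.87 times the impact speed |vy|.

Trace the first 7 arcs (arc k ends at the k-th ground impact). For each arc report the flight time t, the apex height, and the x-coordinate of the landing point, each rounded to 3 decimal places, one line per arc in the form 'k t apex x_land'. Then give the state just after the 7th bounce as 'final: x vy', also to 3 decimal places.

Arc 1: start y=17.050, vy=12.430 → t=3.524, apex=24.933, x_land=35.629, impact vy=-22.106
  bounce: vy ← 0.87·22.106 = 19.232
Arc 2: start y=0.000, vy=19.232 → t=3.925, apex=18.872, x_land=75.310, impact vy=-19.232
  bounce: vy ← 0.87·19.232 = 16.732
Arc 3: start y=0.000, vy=16.732 → t=3.415, apex=14.284, x_land=109.833, impact vy=-16.732
  bounce: vy ← 0.87·16.732 = 14.557
Arc 4: start y=0.000, vy=14.557 → t=2.971, apex=10.812, x_land=139.868, impact vy=-14.557
  bounce: vy ← 0.87·14.557 = 12.665
Arc 5: start y=0.000, vy=12.665 → t=2.585, apex=8.183, x_land=165.999, impact vy=-12.665
  bounce: vy ← 0.87·12.665 = 11.018
Arc 6: start y=0.000, vy=11.018 → t=2.249, apex=6.194, x_land=188.732, impact vy=-11.018
  bounce: vy ← 0.87·11.018 = 9.586
Arc 7: start y=0.000, vy=9.586 → t=1.956, apex=4.688, x_land=208.510, impact vy=-9.586
  bounce: vy ← 0.87·9.586 = 8.340

1 3.524 24.933 35.629
2 3.925 18.872 75.310
3 3.415 14.284 109.833
4 2.971 10.812 139.868
5 2.585 8.183 165.999
6 2.249 6.194 188.732
7 1.956 4.688 208.510
final: 208.510 8.340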